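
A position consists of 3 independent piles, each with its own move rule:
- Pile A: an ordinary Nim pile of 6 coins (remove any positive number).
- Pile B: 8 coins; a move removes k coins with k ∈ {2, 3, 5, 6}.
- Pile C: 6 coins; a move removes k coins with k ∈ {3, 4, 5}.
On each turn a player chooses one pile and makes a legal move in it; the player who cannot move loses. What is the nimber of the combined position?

4

Pile A is a plain Nim pile of size 6, so its Grundy value is 6.
Grundy values for pile B (subtraction set {2, 3, 5, 6}):
g(0) = mex{} = 0
g(1) = mex{} = 0
g(2) = mex{0} = 1
g(3) = mex{0} = 1
g(4) = mex{0,1} = 2
g(5) = mex{0,1} = 2
g(6) = mex{0,1,2} = 3
g(7) = mex{0,1,2} = 3
g(8) = mex{1,2,3} = 0
So g(8) = 0.
Build the Grundy sequence for pile C with g(k) = mex{g(k−s) : s ∈ {3, 4, 5}, s ≤ k}:
k:     0  1  2  3  4  5  6
g(k):  0  0  0  1  1  1  2
So g(6) = 2.
By the Sprague-Grundy theorem, the Grundy value of a sum of independent games is the XOR of the component values.
Combined value = 6 ⊕ 0 ⊕ 2 = 4.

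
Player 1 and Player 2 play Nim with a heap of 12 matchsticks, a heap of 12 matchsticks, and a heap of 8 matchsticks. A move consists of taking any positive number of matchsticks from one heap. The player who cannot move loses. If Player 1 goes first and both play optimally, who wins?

Player 1 wins

Nim-sum: 12 ⊕ 12 ⊕ 8 = 8.
The nim-sum is 8 ≠ 0, so this is an N-position: the player to move can win; Player 1 has a winning move.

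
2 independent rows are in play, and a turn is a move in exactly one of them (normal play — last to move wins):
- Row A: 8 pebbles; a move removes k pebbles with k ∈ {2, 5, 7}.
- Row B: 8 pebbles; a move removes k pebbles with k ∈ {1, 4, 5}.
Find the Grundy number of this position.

2

Build the Grundy sequence for row A with g(k) = mex{g(k−s) : s ∈ {2, 5, 7}, s ≤ k}:
k:     0  1  2  3  4  5  6  7  8
g(k):  0  0  1  1  0  2  1  3  2
So g(8) = 2.
Build the Grundy sequence for row B with g(k) = mex{g(k−s) : s ∈ {1, 4, 5}, s ≤ k}:
k:     0  1  2  3  4  5  6  7  8
g(k):  0  1  0  1  2  3  2  3  0
So g(8) = 0.
By the Sprague-Grundy theorem, the Grundy value of a sum of independent games is the XOR of the component values.
Combined value = 2 XOR 0 = 2.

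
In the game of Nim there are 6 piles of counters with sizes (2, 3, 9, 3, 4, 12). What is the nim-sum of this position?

In binary:
  0010  (2)
  0011  (3)
  1001  (9)
  0011  (3)
  0100  (4)
  1100  (12)
  ----
  0011  (3)

3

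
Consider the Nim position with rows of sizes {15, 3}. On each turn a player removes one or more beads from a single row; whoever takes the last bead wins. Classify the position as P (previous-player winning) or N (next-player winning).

N-position

Compute the nim-sum pairwise:
15 XOR 3 = 12
The nim-sum is 12 ≠ 0, so this is an N-position: the player to move can win.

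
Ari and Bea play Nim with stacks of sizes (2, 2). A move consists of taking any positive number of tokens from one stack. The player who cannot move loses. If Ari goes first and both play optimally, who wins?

Bea wins

Compute the nim-sum pairwise:
2 ⊕ 2 = 0
The nim-sum is 0, so this is a P-position: the player to move is in a losing position under optimal play; Ari is about to move from it and so loses — Bea wins.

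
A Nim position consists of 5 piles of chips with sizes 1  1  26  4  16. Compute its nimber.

14

Nim-sum: 1 ⊕ 1 ⊕ 26 ⊕ 4 ⊕ 16 = 14.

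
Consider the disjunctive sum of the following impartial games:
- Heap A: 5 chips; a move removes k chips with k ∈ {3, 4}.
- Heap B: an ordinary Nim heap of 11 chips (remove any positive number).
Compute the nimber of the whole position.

Build the Grundy sequence for heap A with g(k) = mex{g(k−s) : s ∈ {3, 4}, s ≤ k}:
k:     0  1  2  3  4  5
g(k):  0  0  0  1  1  1
So g(5) = 1.
Heap B is a plain Nim heap of size 11, so its Grundy value is 11.
By the Sprague-Grundy theorem, the Grundy value of a sum of independent games is the XOR of the component values.
Combined value = 1 ⊕ 11 = 10.

10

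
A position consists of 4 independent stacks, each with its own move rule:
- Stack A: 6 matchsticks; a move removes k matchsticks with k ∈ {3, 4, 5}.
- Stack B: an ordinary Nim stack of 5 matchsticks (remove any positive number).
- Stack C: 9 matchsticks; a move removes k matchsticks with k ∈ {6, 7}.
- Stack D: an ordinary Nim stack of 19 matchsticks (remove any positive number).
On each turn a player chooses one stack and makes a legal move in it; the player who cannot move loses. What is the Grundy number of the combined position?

21

For stack A, compute g(0), g(1), … with moves {3, 4, 5}:
k:     0  1  2  3  4  5  6
g(k):  0  0  0  1  1  1  2
So g(6) = 2.
Stack B is a plain Nim stack of size 5, so its Grundy value is 5.
Build the Grundy sequence for stack C with g(k) = mex{g(k−s) : s ∈ {6, 7}, s ≤ k}:
k:     0  1  2  3  4  5  6  7  8  9
g(k):  0  0  0  0  0  0  1  1  1  1
So g(9) = 1.
Stack D is a plain Nim stack of size 19, so its Grundy value is 19.
The value of a disjunctive sum is the nim-sum of the parts.
Combined value = 2 ⊕ 5 ⊕ 1 ⊕ 19 = 21.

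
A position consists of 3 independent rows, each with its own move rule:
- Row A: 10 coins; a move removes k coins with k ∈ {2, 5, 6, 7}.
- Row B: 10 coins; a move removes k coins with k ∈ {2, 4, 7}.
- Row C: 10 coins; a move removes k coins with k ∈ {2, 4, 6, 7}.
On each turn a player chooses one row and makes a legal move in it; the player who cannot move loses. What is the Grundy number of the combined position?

Grundy values for row A (subtraction set {2, 5, 6, 7}):
k:     0  1  2  3  4  5  6  7  8  9 10
g(k):  0  0  1  1  0  2  1  3  2  2  3
So g(10) = 3.
For row B, compute g(0), g(1), … with moves {2, 4, 7}:
k:     0  1  2  3  4  5  6  7  8  9 10
g(k):  0  0  1  1  2  2  0  3  1  0  2
So g(10) = 2.
For row C, compute g(0), g(1), … with moves {2, 4, 6, 7}:
k:     0  1  2  3  4  5  6  7  8  9 10
g(k):  0  0  1  1  2  2  3  3  4  0  0
So g(10) = 0.
The value of a disjunctive sum is the nim-sum of the parts.
Combined value = 3 XOR 2 XOR 0 = 1.

1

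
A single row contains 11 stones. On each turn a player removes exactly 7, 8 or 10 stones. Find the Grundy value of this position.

Build the Grundy sequence with g(k) = mex{g(k−s) : s ∈ {7, 8, 10}, s ≤ k}:
g(0) = mex{} = 0
g(1) = mex{} = 0
g(2) = mex{} = 0
g(3) = mex{} = 0
g(4) = mex{} = 0
g(5) = mex{} = 0
g(6) = mex{} = 0
g(7) = mex{0} = 1
g(8) = mex{0} = 1
g(9) = mex{0} = 1
g(10) = mex{0} = 1
g(11) = mex{0} = 1
So g(11) = 1.

1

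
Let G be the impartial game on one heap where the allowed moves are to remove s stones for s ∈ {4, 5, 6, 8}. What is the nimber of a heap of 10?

Build the Grundy sequence with g(k) = mex{g(k−s) : s ∈ {4, 5, 6, 8}, s ≤ k}:
g(0) = mex{} = 0
g(1) = mex{} = 0
g(2) = mex{} = 0
g(3) = mex{} = 0
g(4) = mex{0} = 1
g(5) = mex{0} = 1
g(6) = mex{0} = 1
g(7) = mex{0} = 1
g(8) = mex{0,1} = 2
g(9) = mex{0,1} = 2
g(10) = mex{0,1} = 2
So g(10) = 2.

2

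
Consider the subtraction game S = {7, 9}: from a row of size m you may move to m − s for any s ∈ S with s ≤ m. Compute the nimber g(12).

1

Grundy values for subtraction set {7, 9}:
k:     0  1  2  3  4  5  6  7  8  9 10 11 12
g(k):  0  0  0  0  0  0  0  1  1  1  1  1  1
So g(12) = 1.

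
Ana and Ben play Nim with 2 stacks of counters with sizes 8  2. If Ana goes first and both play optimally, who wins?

Ana wins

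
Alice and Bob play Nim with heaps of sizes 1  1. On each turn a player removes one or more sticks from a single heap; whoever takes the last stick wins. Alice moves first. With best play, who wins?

In binary:
  1  (1)
  1  (1)
  -
  0  (0)
The nim-sum is 0, so this is a P-position: the player to move is in a losing position under optimal play; Alice is about to move from it and so loses — Bob wins.

Bob wins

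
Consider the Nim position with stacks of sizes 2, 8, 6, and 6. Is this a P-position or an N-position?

Nim-sum: 2 ⊕ 8 ⊕ 6 ⊕ 6 = 10.
The nim-sum is 10 ≠ 0, so this is an N-position: the player to move can win.

N-position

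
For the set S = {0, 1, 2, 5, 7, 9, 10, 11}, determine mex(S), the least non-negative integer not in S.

The values 0, 1, 2 are all present; 3 is the first non-negative integer missing from the set.

3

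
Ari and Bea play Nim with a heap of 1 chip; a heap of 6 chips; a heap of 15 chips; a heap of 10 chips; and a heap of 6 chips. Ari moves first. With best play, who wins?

Ari wins

Nim-sum: 1 XOR 6 XOR 15 XOR 10 XOR 6 = 4.
The nim-sum is 4 ≠ 0, so this is an N-position: the player to move can win; Ari has a winning move.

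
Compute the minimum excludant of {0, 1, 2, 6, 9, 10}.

3

The values 0, 1, 2 are all present; 3 is the first non-negative integer missing from the set.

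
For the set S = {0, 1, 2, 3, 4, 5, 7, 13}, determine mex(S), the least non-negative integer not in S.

6

The values 0, 1, 2, 3, 4, 5 are all present; 6 is the first non-negative integer missing from the set.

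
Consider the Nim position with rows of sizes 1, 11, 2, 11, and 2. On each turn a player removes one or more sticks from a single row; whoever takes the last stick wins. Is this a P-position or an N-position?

N-position

Nim-sum: 1 ⊕ 11 ⊕ 2 ⊕ 11 ⊕ 2 = 1.
The nim-sum is 1 ≠ 0, so this is an N-position: the player to move can win.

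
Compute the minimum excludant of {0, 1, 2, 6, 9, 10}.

3

The values 0, 1, 2 are all present; 3 is the first non-negative integer missing from the set.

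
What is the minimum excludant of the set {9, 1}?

0

0 is not in the set, so the mex is 0.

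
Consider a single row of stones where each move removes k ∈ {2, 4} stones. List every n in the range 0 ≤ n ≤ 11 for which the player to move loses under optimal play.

0, 1, 6, 7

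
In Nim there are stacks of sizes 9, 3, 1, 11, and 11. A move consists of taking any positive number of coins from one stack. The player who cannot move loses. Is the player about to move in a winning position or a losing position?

Compute the nim-sum pairwise:
9 ⊕ 3 = 10
10 ⊕ 1 = 11
11 ⊕ 11 = 0
0 ⊕ 11 = 11
The nim-sum is 11 ≠ 0, so this is an N-position: the player to move can win.

Winning position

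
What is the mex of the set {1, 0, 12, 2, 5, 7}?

3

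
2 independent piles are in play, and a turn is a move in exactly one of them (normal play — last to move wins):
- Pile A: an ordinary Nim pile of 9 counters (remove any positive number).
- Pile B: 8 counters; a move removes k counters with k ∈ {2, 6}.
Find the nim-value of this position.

9

Pile A is a plain Nim pile of size 9, so its Grundy value is 9.
Grundy values for pile B (subtraction set {2, 6}):
k:     0  1  2  3  4  5  6  7  8
g(k):  0  0  1  1  0  0  1  1  0
So g(8) = 0.
By the Sprague-Grundy theorem, the Grundy value of a sum of independent games is the XOR of the component values.
Combined value = 9 XOR 0 = 9.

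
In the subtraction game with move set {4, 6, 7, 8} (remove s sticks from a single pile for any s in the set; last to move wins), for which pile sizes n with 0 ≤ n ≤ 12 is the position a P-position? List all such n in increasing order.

0, 1, 2, 3, 12

Compute g(0), g(1), … for moves {4, 6, 7, 8}:
k:     0  1  2  3  4  5  6  7  8  9 10 11 12
g(k):  0  0  0  0  1  1  1  1  2  2  2  2  0
The P-positions (g = 0) in 0..12 are 0, 1, 2, 3, 12.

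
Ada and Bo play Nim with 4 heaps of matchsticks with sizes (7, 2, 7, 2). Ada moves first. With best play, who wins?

Bo wins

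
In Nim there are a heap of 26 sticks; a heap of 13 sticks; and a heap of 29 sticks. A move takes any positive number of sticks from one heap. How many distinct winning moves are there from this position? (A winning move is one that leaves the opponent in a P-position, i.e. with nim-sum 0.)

3

In binary:
  11010  (26)
  01101  (13)
  11101  (29)
  -----
  01010  (10)
The overall nim-sum is X = 10. A heap of size p has a winning move iff p XOR X < p (reduce it to p XOR X).
  26: 26 XOR 10 = 16 < 26 — winning move (to 16).
  13: 13 XOR 10 = 7 < 13 — winning move (to 7).
  29: 29 XOR 10 = 23 < 29 — winning move (to 23).
That gives 3 winning moves.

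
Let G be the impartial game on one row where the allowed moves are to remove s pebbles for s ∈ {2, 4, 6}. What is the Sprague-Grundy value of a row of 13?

2

Compute g(0), g(1), … for moves {2, 4, 6}:
g(0) = mex{} = 0
g(1) = mex{} = 0
g(2) = mex{0} = 1
g(3) = mex{0} = 1
g(4) = mex{0,1} = 2
g(5) = mex{0,1} = 2
g(6) = mex{0,1,2} = 3
g(7) = mex{0,1,2} = 3
g(8) = mex{1,2,3} = 0
g(9) = mex{1,2,3} = 0
g(10) = mex{0,2,3} = 1
g(11) = mex{0,2,3} = 1
g(12) = mex{0,1,3} = 2
g(13) = mex{0,1,3} = 2
So g(13) = 2.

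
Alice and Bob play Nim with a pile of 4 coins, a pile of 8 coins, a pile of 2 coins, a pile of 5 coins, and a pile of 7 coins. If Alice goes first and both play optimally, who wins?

Alice wins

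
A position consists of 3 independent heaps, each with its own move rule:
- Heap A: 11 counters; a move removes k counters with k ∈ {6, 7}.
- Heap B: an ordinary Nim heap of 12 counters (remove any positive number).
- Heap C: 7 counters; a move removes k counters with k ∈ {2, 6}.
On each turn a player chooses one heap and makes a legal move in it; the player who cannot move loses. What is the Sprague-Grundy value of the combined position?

For heap A, compute g(0), g(1), … with moves {6, 7}:
g(0) = mex{} = 0
g(1) = mex{} = 0
g(2) = mex{} = 0
g(3) = mex{} = 0
g(4) = mex{} = 0
g(5) = mex{} = 0
g(6) = mex{0} = 1
g(7) = mex{0} = 1
g(8) = mex{0} = 1
g(9) = mex{0} = 1
g(10) = mex{0} = 1
g(11) = mex{0} = 1
So g(11) = 1.
Heap B is a plain Nim heap of size 12, so its Grundy value is 12.
Grundy values for heap C (subtraction set {2, 6}):
k:     0  1  2  3  4  5  6  7
g(k):  0  0  1  1  0  0  1  1
So g(7) = 1.
The value of a disjunctive sum is the nim-sum of the parts.
Combined value = 1 ⊕ 12 ⊕ 1 = 12.

12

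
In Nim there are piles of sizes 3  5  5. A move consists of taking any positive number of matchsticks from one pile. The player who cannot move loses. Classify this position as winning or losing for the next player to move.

Winning position

Nim-sum: 3 XOR 5 XOR 5 = 3.
The nim-sum is 3 ≠ 0, so this is an N-position: the player to move can win.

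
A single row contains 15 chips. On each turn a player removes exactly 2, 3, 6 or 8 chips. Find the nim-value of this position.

Compute g(0), g(1), … for moves {2, 3, 6, 8}:
k:     0  1  2  3  4  5  6  7  8  9 10 11 12 13 14 15
g(k):  0  0  1  1  2  0  3  1  2  2  0  3  1  2  0  0
So g(15) = 0.

0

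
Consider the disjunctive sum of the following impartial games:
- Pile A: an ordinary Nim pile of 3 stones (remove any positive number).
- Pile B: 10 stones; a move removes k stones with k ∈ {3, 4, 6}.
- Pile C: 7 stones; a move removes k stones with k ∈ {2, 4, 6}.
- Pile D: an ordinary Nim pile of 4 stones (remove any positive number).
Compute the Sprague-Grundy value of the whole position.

4

Pile A is a plain Nim pile of size 3, so its Grundy value is 3.
For pile B, compute g(0), g(1), … with moves {3, 4, 6}:
k:     0  1  2  3  4  5  6  7  8  9 10
g(k):  0  0  0  1  1  1  2  2  2  0  0
So g(10) = 0.
For pile C, compute g(0), g(1), … with moves {2, 4, 6}:
k:     0  1  2  3  4  5  6  7
g(k):  0  0  1  1  2  2  3  3
So g(7) = 3.
Pile D is a plain Nim pile of size 4, so its Grundy value is 4.
The value of a disjunctive sum is the nim-sum of the parts.
Combined value = 3 ⊕ 0 ⊕ 3 ⊕ 4 = 4.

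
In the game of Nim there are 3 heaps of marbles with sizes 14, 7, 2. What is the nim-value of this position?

Compute the nim-sum pairwise:
14 ^ 7 = 9
9 ^ 2 = 11

11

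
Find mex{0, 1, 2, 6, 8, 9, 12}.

The values 0, 1, 2 are all present; 3 is the first non-negative integer missing from the set.

3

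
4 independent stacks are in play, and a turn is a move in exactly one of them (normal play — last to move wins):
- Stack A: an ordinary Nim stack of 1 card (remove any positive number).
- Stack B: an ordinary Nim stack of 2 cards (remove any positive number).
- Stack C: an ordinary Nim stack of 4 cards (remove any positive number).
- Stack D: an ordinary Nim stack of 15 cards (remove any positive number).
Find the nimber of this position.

Stack A is a plain Nim stack of size 1, so its Grundy value is 1.
Stack B is a plain Nim stack of size 2, so its Grundy value is 2.
Stack C is a plain Nim stack of size 4, so its Grundy value is 4.
Stack D is a plain Nim stack of size 15, so its Grundy value is 15.
By the Sprague-Grundy theorem, the Grundy value of a sum of independent games is the XOR of the component values.
Combined value = 1 ⊕ 2 ⊕ 4 ⊕ 15 = 8.

8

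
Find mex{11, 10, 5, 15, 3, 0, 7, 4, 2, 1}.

The values 0, 1, 2, 3, 4, 5 are all present; 6 is the first non-negative integer missing from the set.

6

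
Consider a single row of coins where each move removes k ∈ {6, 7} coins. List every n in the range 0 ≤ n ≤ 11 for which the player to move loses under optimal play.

Grundy values for subtraction set {6, 7}:
g(0) = mex{} = 0
g(1) = mex{} = 0
g(2) = mex{} = 0
g(3) = mex{} = 0
g(4) = mex{} = 0
g(5) = mex{} = 0
g(6) = mex{0} = 1
g(7) = mex{0} = 1
g(8) = mex{0} = 1
g(9) = mex{0} = 1
g(10) = mex{0} = 1
g(11) = mex{0} = 1
The P-positions (g = 0) in 0..11 are 0, 1, 2, 3, 4, 5.

0, 1, 2, 3, 4, 5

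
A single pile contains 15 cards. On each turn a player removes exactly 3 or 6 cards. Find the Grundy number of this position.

2

Build the Grundy sequence with g(k) = mex{g(k−s) : s ∈ {3, 6}, s ≤ k}:
k:     0  1  2  3  4  5  6  7  8  9 10 11 12 13 14 15
g(k):  0  0  0  1  1  1  2  2  2  0  0  0  1  1  1  2
So g(15) = 2.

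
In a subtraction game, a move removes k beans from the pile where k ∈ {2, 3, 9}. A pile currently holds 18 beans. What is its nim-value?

Compute g(0), g(1), … for moves {2, 3, 9}:
k:     0  1  2  3  4  5  6  7  8  9 10 11 12 13 14 15 16 17 18
g(k):  0  0  1  1  2  0  0  1  1  2  2  0  0  1  1  2  0  0  1
So g(18) = 1.

1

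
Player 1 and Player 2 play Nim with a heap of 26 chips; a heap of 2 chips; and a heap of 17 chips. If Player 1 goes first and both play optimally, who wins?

Compute the nim-sum pairwise:
26 ^ 2 = 24
24 ^ 17 = 9
The nim-sum is 9 ≠ 0, so this is an N-position: the player to move can win; Player 1 has a winning move.

Player 1 wins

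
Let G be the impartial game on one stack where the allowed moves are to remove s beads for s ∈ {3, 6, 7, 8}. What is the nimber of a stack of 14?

1

Build the Grundy sequence with g(k) = mex{g(k−s) : s ∈ {3, 6, 7, 8}, s ≤ k}:
g(0) = mex{} = 0
g(1) = mex{} = 0
g(2) = mex{} = 0
g(3) = mex{0} = 1
g(4) = mex{0} = 1
g(5) = mex{0} = 1
g(6) = mex{0,1} = 2
g(7) = mex{0,1} = 2
g(8) = mex{0,1} = 2
g(9) = mex{0,1,2} = 3
g(10) = mex{0,1,2} = 3
g(11) = mex{1,2} = 0
g(12) = mex{1,2,3} = 0
g(13) = mex{1,2,3} = 0
g(14) = mex{0,2} = 1
So g(14) = 1.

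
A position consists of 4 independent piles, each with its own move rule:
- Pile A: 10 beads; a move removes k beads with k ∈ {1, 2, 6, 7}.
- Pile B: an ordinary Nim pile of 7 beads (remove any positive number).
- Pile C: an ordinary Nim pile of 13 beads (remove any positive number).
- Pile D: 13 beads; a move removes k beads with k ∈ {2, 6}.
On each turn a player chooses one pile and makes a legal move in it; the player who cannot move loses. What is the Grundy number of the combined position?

Build the Grundy sequence for pile A with g(k) = mex{g(k−s) : s ∈ {1, 2, 6, 7}, s ≤ k}:
g(0) = mex{} = 0
g(1) = mex{0} = 1
g(2) = mex{0,1} = 2
g(3) = mex{1,2} = 0
g(4) = mex{0,2} = 1
g(5) = mex{0,1} = 2
g(6) = mex{0,1,2} = 3
g(7) = mex{0,1,2,3} = 4
g(8) = mex{1,2,3,4} = 0
g(9) = mex{0,2,4} = 1
g(10) = mex{0,1} = 2
So g(10) = 2.
Pile B is a plain Nim pile of size 7, so its Grundy value is 7.
Pile C is a plain Nim pile of size 13, so its Grundy value is 13.
Grundy values for pile D (subtraction set {2, 6}):
g(0) = mex{} = 0
g(1) = mex{} = 0
g(2) = mex{0} = 1
g(3) = mex{0} = 1
g(4) = mex{1} = 0
g(5) = mex{1} = 0
g(6) = mex{0} = 1
g(7) = mex{0} = 1
g(8) = mex{1} = 0
g(9) = mex{1} = 0
g(10) = mex{0} = 1
g(11) = mex{0} = 1
g(12) = mex{1} = 0
g(13) = mex{1} = 0
So g(13) = 0.
The value of a disjunctive sum is the nim-sum of the parts.
Combined value = 2 ⊕ 7 ⊕ 13 ⊕ 0 = 8.

8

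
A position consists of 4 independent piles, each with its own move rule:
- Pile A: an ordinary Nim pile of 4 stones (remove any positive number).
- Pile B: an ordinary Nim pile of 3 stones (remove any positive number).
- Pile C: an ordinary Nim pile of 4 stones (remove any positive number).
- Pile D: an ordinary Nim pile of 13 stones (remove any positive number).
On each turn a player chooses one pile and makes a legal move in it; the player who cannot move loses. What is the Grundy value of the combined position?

14

Pile A is a plain Nim pile of size 4, so its Grundy value is 4.
Pile B is a plain Nim pile of size 3, so its Grundy value is 3.
Pile C is a plain Nim pile of size 4, so its Grundy value is 4.
Pile D is a plain Nim pile of size 13, so its Grundy value is 13.
By the Sprague-Grundy theorem, the Grundy value of a sum of independent games is the XOR of the component values.
Combined value = 4 XOR 3 XOR 4 XOR 13 = 14.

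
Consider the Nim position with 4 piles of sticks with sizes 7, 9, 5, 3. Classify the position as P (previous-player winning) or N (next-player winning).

Nim-sum: 7 ^ 9 ^ 5 ^ 3 = 8.
The nim-sum is 8 ≠ 0, so this is an N-position: the player to move can win.

N-position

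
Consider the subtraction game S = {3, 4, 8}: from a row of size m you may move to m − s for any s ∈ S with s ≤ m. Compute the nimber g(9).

3

Grundy values for subtraction set {3, 4, 8}:
g(0) = mex{} = 0
g(1) = mex{} = 0
g(2) = mex{} = 0
g(3) = mex{0} = 1
g(4) = mex{0} = 1
g(5) = mex{0} = 1
g(6) = mex{0,1} = 2
g(7) = mex{1} = 0
g(8) = mex{0,1} = 2
g(9) = mex{0,1,2} = 3
So g(9) = 3.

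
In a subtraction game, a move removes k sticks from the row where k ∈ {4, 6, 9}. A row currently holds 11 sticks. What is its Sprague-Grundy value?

Compute g(0), g(1), … for moves {4, 6, 9}:
g(0) = mex{} = 0
g(1) = mex{} = 0
g(2) = mex{} = 0
g(3) = mex{} = 0
g(4) = mex{0} = 1
g(5) = mex{0} = 1
g(6) = mex{0} = 1
g(7) = mex{0} = 1
g(8) = mex{0,1} = 2
g(9) = mex{0,1} = 2
g(10) = mex{0,1} = 2
g(11) = mex{0,1} = 2
So g(11) = 2.

2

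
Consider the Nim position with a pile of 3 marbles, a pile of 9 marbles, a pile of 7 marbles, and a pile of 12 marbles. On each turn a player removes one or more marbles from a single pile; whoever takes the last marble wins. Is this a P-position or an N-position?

N-position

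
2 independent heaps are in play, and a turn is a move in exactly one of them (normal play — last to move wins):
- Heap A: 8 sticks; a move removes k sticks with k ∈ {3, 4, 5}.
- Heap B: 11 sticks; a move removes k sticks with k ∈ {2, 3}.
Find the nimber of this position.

0

For heap A, compute g(0), g(1), … with moves {3, 4, 5}:
k:     0  1  2  3  4  5  6  7  8
g(k):  0  0  0  1  1  1  2  2  0
So g(8) = 0.
Build the Grundy sequence for heap B with g(k) = mex{g(k−s) : s ∈ {2, 3}, s ≤ k}:
g(0) = mex{} = 0
g(1) = mex{} = 0
g(2) = mex{0} = 1
g(3) = mex{0} = 1
g(4) = mex{0,1} = 2
g(5) = mex{1} = 0
g(6) = mex{1,2} = 0
g(7) = mex{0,2} = 1
g(8) = mex{0} = 1
g(9) = mex{0,1} = 2
g(10) = mex{1} = 0
g(11) = mex{1,2} = 0
So g(11) = 0.
By the Sprague-Grundy theorem, the Grundy value of a sum of independent games is the XOR of the component values.
Combined value = 0 ⊕ 0 = 0.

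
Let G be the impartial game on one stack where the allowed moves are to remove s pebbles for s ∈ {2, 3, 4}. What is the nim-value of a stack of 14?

1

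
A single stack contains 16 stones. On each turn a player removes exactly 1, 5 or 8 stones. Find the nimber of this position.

Grundy values for subtraction set {1, 5, 8}:
k:     0  1  2  3  4  5  6  7  8  9 10 11 12 13 14 15 16
g(k):  0  1  0  1  0  1  0  1  2  3  2  3  2  0  1  0  1
So g(16) = 1.

1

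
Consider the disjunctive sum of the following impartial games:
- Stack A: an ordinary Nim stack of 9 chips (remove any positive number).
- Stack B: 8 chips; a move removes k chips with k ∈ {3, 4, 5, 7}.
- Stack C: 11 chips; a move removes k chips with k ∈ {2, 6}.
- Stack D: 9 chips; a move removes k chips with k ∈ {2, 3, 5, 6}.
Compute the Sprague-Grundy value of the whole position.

Stack A is a plain Nim stack of size 9, so its Grundy value is 9.
Grundy values for stack B (subtraction set {3, 4, 5, 7}):
g(0) = mex{} = 0
g(1) = mex{} = 0
g(2) = mex{} = 0
g(3) = mex{0} = 1
g(4) = mex{0} = 1
g(5) = mex{0} = 1
g(6) = mex{0,1} = 2
g(7) = mex{0,1} = 2
g(8) = mex{0,1} = 2
So g(8) = 2.
For stack C, compute g(0), g(1), … with moves {2, 6}:
k:     0  1  2  3  4  5  6  7  8  9 10 11
g(k):  0  0  1  1  0  0  1  1  0  0  1  1
So g(11) = 1.
For stack D, compute g(0), g(1), … with moves {2, 3, 5, 6}:
g(0) = mex{} = 0
g(1) = mex{} = 0
g(2) = mex{0} = 1
g(3) = mex{0} = 1
g(4) = mex{0,1} = 2
g(5) = mex{0,1} = 2
g(6) = mex{0,1,2} = 3
g(7) = mex{0,1,2} = 3
g(8) = mex{1,2,3} = 0
g(9) = mex{1,2,3} = 0
So g(9) = 0.
The value of a disjunctive sum is the nim-sum of the parts.
Combined value = 9 ⊕ 2 ⊕ 1 ⊕ 0 = 10.

10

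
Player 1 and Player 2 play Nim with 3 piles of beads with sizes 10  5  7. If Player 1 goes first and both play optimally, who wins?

Compute the nim-sum pairwise:
10 XOR 5 = 15
15 XOR 7 = 8
The nim-sum is 8 ≠ 0, so this is an N-position: the player to move can win; Player 1 has a winning move.

Player 1 wins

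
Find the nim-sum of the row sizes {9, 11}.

2

Compute the nim-sum pairwise:
9 ⊕ 11 = 2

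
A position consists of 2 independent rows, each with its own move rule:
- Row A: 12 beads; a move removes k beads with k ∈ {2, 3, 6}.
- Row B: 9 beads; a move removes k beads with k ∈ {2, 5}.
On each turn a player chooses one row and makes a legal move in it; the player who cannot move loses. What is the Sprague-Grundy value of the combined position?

0

Grundy values for row A (subtraction set {2, 3, 6}):
g(0) = mex{} = 0
g(1) = mex{} = 0
g(2) = mex{0} = 1
g(3) = mex{0} = 1
g(4) = mex{0,1} = 2
g(5) = mex{1} = 0
g(6) = mex{0,1,2} = 3
g(7) = mex{0,2} = 1
g(8) = mex{0,1,3} = 2
g(9) = mex{1,3} = 0
g(10) = mex{1,2} = 0
g(11) = mex{0,2} = 1
g(12) = mex{0,3} = 1
So g(12) = 1.
For row B, compute g(0), g(1), … with moves {2, 5}:
k:     0  1  2  3  4  5  6  7  8  9
g(k):  0  0  1  1  0  2  1  0  0  1
So g(9) = 1.
By the Sprague-Grundy theorem, the Grundy value of a sum of independent games is the XOR of the component values.
Combined value = 1 ⊕ 1 = 0.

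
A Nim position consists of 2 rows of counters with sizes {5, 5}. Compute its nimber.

0

Write each in binary and XOR column by column:
  101  (5)
  101  (5)
  ---
  000  (0)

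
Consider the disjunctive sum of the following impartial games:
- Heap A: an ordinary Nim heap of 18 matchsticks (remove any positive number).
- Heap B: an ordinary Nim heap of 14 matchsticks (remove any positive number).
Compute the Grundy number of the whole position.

28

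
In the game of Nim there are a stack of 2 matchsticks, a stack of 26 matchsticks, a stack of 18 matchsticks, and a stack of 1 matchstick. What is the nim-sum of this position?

Nim-sum: 2 XOR 26 XOR 18 XOR 1 = 11.

11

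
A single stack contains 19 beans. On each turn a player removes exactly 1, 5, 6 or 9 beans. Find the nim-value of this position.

3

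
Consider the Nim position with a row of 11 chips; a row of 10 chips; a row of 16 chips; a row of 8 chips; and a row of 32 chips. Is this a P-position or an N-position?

N-position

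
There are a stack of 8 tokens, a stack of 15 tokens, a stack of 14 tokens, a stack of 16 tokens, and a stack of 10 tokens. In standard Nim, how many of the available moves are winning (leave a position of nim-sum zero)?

1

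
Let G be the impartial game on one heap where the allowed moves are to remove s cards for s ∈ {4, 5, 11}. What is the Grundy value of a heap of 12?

3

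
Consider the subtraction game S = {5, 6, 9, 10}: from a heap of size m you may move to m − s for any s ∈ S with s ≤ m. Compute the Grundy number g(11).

Compute g(0), g(1), … for moves {5, 6, 9, 10}:
g(0) = mex{} = 0
g(1) = mex{} = 0
g(2) = mex{} = 0
g(3) = mex{} = 0
g(4) = mex{} = 0
g(5) = mex{0} = 1
g(6) = mex{0} = 1
g(7) = mex{0} = 1
g(8) = mex{0} = 1
g(9) = mex{0} = 1
g(10) = mex{0,1} = 2
g(11) = mex{0,1} = 2
So g(11) = 2.

2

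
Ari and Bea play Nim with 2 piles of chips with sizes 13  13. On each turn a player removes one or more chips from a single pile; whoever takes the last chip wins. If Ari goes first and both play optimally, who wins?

Bea wins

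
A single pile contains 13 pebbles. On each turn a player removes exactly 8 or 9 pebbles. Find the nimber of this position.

1

Grundy values for subtraction set {8, 9}:
k:     0  1  2  3  4  5  6  7  8  9 10 11 12 13
g(k):  0  0  0  0  0  0  0  0  1  1  1  1  1  1
So g(13) = 1.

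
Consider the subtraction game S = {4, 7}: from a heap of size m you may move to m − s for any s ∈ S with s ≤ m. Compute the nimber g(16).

1

Compute g(0), g(1), … for moves {4, 7}:
k:     0  1  2  3  4  5  6  7  8  9 10 11 12 13 14 15 16
g(k):  0  0  0  0  1  1  1  1  2  2  2  0  0  0  0  1  1
So g(16) = 1.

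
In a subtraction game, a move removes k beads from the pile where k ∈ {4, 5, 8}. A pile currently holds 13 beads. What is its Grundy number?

Build the Grundy sequence with g(k) = mex{g(k−s) : s ∈ {4, 5, 8}, s ≤ k}:
k:     0  1  2  3  4  5  6  7  8  9 10 11 12 13
g(k):  0  0  0  0  1  1  1  1  2  2  2  2  0  0
So g(13) = 0.

0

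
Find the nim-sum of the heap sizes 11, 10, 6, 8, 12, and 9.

Compute the nim-sum pairwise:
11 ^ 10 = 1
1 ^ 6 = 7
7 ^ 8 = 15
15 ^ 12 = 3
3 ^ 9 = 10

10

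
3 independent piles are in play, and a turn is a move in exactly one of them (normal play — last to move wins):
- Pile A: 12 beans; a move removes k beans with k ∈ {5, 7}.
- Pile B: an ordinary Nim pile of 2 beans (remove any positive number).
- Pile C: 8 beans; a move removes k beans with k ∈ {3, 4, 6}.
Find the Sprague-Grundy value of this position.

0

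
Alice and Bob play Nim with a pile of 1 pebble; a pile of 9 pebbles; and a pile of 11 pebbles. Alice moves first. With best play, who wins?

Compute the nim-sum pairwise:
1 ⊕ 9 = 8
8 ⊕ 11 = 3
The nim-sum is 3 ≠ 0, so this is an N-position: the player to move can win; Alice has a winning move.

Alice wins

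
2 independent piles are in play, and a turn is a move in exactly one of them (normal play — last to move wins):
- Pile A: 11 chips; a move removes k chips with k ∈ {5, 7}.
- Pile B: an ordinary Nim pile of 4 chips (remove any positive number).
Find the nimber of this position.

6

Grundy values for pile A (subtraction set {5, 7}):
k:     0  1  2  3  4  5  6  7  8  9 10 11
g(k):  0  0  0  0  0  1  1  1  1  1  2  2
So g(11) = 2.
Pile B is a plain Nim pile of size 4, so its Grundy value is 4.
By the Sprague-Grundy theorem, the Grundy value of a sum of independent games is the XOR of the component values.
Combined value = 2 ⊕ 4 = 6.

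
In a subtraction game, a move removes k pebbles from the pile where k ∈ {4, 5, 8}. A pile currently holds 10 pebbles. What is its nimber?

2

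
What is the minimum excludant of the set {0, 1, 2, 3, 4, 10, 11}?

The values 0, 1, 2, 3, 4 are all present; 5 is the first non-negative integer missing from the set.

5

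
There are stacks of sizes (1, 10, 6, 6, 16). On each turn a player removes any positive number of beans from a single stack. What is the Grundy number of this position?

27

Compute the nim-sum pairwise:
1 ⊕ 10 = 11
11 ⊕ 6 = 13
13 ⊕ 6 = 11
11 ⊕ 16 = 27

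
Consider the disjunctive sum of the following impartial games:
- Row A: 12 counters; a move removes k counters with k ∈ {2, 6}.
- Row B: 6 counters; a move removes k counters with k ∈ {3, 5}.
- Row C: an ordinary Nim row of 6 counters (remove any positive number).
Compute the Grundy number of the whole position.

4

Grundy values for row A (subtraction set {2, 6}):
g(0) = mex{} = 0
g(1) = mex{} = 0
g(2) = mex{0} = 1
g(3) = mex{0} = 1
g(4) = mex{1} = 0
g(5) = mex{1} = 0
g(6) = mex{0} = 1
g(7) = mex{0} = 1
g(8) = mex{1} = 0
g(9) = mex{1} = 0
g(10) = mex{0} = 1
g(11) = mex{0} = 1
g(12) = mex{1} = 0
So g(12) = 0.
Grundy values for row B (subtraction set {3, 5}):
k:     0  1  2  3  4  5  6
g(k):  0  0  0  1  1  1  2
So g(6) = 2.
Row C is a plain Nim row of size 6, so its Grundy value is 6.
By the Sprague-Grundy theorem, the Grundy value of a sum of independent games is the XOR of the component values.
Combined value = 0 ⊕ 2 ⊕ 6 = 4.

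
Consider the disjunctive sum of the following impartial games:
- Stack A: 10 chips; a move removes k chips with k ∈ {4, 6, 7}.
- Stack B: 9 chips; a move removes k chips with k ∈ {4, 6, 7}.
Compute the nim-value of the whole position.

Grundy values for stack A (subtraction set {4, 6, 7}):
k:     0  1  2  3  4  5  6  7  8  9 10
g(k):  0  0  0  0  1  1  1  1  2  2  2
So g(10) = 2.
Grundy values for stack B (subtraction set {4, 6, 7}):
g(0) = mex{} = 0
g(1) = mex{} = 0
g(2) = mex{} = 0
g(3) = mex{} = 0
g(4) = mex{0} = 1
g(5) = mex{0} = 1
g(6) = mex{0} = 1
g(7) = mex{0} = 1
g(8) = mex{0,1} = 2
g(9) = mex{0,1} = 2
So g(9) = 2.
By the Sprague-Grundy theorem, the Grundy value of a sum of independent games is the XOR of the component values.
Combined value = 2 ⊕ 2 = 0.

0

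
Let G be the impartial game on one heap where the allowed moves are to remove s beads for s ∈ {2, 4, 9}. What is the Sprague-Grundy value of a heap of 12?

0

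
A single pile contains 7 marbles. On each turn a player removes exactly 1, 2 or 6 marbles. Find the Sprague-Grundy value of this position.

Build the Grundy sequence with g(k) = mex{g(k−s) : s ∈ {1, 2, 6}, s ≤ k}:
k:     0  1  2  3  4  5  6  7
g(k):  0  1  2  0  1  2  3  0
So g(7) = 0.

0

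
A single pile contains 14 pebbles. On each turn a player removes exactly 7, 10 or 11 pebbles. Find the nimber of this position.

2

Build the Grundy sequence with g(k) = mex{g(k−s) : s ∈ {7, 10, 11}, s ≤ k}:
g(0) = mex{} = 0
g(1) = mex{} = 0
g(2) = mex{} = 0
g(3) = mex{} = 0
g(4) = mex{} = 0
g(5) = mex{} = 0
g(6) = mex{} = 0
g(7) = mex{0} = 1
g(8) = mex{0} = 1
g(9) = mex{0} = 1
g(10) = mex{0} = 1
g(11) = mex{0} = 1
g(12) = mex{0} = 1
g(13) = mex{0} = 1
g(14) = mex{0,1} = 2
So g(14) = 2.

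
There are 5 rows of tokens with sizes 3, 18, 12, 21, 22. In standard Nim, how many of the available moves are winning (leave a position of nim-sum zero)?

3

Compute the nim-sum pairwise:
3 XOR 18 = 17
17 XOR 12 = 29
29 XOR 21 = 8
8 XOR 22 = 30
The overall nim-sum is X = 30. A row of size p has a winning move iff p XOR X < p (reduce it to p XOR X).
  3: 3 XOR 30 = 29 ≥ 3 — no move.
  18: 18 XOR 30 = 12 < 18 — winning move (to 12).
  12: 12 XOR 30 = 18 ≥ 12 — no move.
  21: 21 XOR 30 = 11 < 21 — winning move (to 11).
  22: 22 XOR 30 = 8 < 22 — winning move (to 8).
That gives 3 winning moves.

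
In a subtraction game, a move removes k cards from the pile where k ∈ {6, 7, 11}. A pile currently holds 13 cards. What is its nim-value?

Compute g(0), g(1), … for moves {6, 7, 11}:
g(0) = mex{} = 0
g(1) = mex{} = 0
g(2) = mex{} = 0
g(3) = mex{} = 0
g(4) = mex{} = 0
g(5) = mex{} = 0
g(6) = mex{0} = 1
g(7) = mex{0} = 1
g(8) = mex{0} = 1
g(9) = mex{0} = 1
g(10) = mex{0} = 1
g(11) = mex{0} = 1
g(12) = mex{0,1} = 2
g(13) = mex{0,1} = 2
So g(13) = 2.

2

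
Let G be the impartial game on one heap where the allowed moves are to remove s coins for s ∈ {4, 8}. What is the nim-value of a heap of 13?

0

Build the Grundy sequence with g(k) = mex{g(k−s) : s ∈ {4, 8}, s ≤ k}:
g(0) = mex{} = 0
g(1) = mex{} = 0
g(2) = mex{} = 0
g(3) = mex{} = 0
g(4) = mex{0} = 1
g(5) = mex{0} = 1
g(6) = mex{0} = 1
g(7) = mex{0} = 1
g(8) = mex{0,1} = 2
g(9) = mex{0,1} = 2
g(10) = mex{0,1} = 2
g(11) = mex{0,1} = 2
g(12) = mex{1,2} = 0
g(13) = mex{1,2} = 0
So g(13) = 0.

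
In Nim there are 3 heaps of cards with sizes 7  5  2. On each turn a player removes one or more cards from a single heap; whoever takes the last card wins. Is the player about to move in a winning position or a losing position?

Losing position

Compute the nim-sum pairwise:
7 ⊕ 5 = 2
2 ⊕ 2 = 0
The nim-sum is 0, so this is a P-position: the player to move is in a losing position under optimal play.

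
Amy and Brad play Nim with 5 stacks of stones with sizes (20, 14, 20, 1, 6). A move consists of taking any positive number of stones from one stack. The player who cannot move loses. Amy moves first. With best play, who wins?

In binary:
  10100  (20)
  01110  (14)
  10100  (20)
  00001  (1)
  00110  (6)
  -----
  01001  (9)
The nim-sum is 9 ≠ 0, so this is an N-position: the player to move can win; Amy has a winning move.

Amy wins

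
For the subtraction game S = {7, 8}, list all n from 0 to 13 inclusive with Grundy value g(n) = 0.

0, 1, 2, 3, 4, 5, 6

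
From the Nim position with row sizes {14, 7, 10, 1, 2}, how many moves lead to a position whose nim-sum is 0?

0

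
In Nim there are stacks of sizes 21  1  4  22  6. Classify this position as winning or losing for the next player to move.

Nim-sum: 21 ^ 1 ^ 4 ^ 22 ^ 6 = 0.
The nim-sum is 0, so this is a P-position: the player to move is in a losing position under optimal play.

Losing position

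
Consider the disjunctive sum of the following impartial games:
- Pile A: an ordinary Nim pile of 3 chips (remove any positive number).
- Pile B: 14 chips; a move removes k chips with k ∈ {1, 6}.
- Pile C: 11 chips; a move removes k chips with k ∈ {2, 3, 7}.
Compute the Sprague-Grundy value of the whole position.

3

Pile A is a plain Nim pile of size 3, so its Grundy value is 3.
For pile B, compute g(0), g(1), … with moves {1, 6}:
g(0) = mex{} = 0
g(1) = mex{0} = 1
g(2) = mex{1} = 0
g(3) = mex{0} = 1
g(4) = mex{1} = 0
g(5) = mex{0} = 1
g(6) = mex{0,1} = 2
g(7) = mex{1,2} = 0
g(8) = mex{0} = 1
g(9) = mex{1} = 0
g(10) = mex{0} = 1
g(11) = mex{1} = 0
g(12) = mex{0,2} = 1
g(13) = mex{0,1} = 2
g(14) = mex{1,2} = 0
So g(14) = 0.
For pile C, compute g(0), g(1), … with moves {2, 3, 7}:
k:     0  1  2  3  4  5  6  7  8  9 10 11
g(k):  0  0  1  1  2  0  0  1  1  2  0  0
So g(11) = 0.
By the Sprague-Grundy theorem, the Grundy value of a sum of independent games is the XOR of the component values.
Combined value = 3 ⊕ 0 ⊕ 0 = 3.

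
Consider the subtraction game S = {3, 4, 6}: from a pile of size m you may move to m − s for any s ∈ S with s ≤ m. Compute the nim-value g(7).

Build the Grundy sequence with g(k) = mex{g(k−s) : s ∈ {3, 4, 6}, s ≤ k}:
k:     0  1  2  3  4  5  6  7
g(k):  0  0  0  1  1  1  2  2
So g(7) = 2.

2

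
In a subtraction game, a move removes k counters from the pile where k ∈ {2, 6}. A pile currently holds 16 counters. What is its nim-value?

Compute g(0), g(1), … for moves {2, 6}:
k:     0  1  2  3  4  5  6  7  8  9 10 11 12 13 14 15 16
g(k):  0  0  1  1  0  0  1  1  0  0  1  1  0  0  1  1  0
So g(16) = 0.

0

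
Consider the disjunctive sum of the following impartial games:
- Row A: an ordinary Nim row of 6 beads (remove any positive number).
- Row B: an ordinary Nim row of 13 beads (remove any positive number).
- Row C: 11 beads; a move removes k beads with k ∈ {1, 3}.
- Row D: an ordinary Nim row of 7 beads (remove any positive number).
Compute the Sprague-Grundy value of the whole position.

13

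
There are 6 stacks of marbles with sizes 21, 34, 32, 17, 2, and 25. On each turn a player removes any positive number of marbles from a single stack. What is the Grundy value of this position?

Write each in binary and XOR column by column:
  010101  (21)
  100010  (34)
  100000  (32)
  010001  (17)
  000010  (2)
  011001  (25)
  ------
  011101  (29)

29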